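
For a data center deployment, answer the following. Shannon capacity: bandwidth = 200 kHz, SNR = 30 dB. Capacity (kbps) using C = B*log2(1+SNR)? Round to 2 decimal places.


Given: B = 200 kHz, SNR = 30 dB
SNR linear = 10^(30/10) = 1000
1 + SNR = 1001
log2(1001) = 9.9672262588
C = 200 * 1000 * 9.9672262588 = 1993445.2518 bps
C = 1993.445252 kbps -> 1993.45 kbps (2 dp)

1993.45


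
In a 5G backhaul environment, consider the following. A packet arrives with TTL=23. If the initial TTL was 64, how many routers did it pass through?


Given: initial TTL = 64, received TTL = 23
Hops = initial TTL - received TTL
Hops = 64 - 23 = 41

41


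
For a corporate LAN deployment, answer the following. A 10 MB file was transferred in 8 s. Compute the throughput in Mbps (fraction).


Given: file = 10 MB, time = 8 s
File in Mb = 10 * 8 = 80 Mb
Throughput = 80 / 8 Mbps
Throughput = 10 Mbps

10


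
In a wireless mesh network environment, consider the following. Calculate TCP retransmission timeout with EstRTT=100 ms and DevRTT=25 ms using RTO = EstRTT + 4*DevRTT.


Given: EstRTT = 100 ms, DevRTT = 25 ms
Timeout = EstRTT + 4 * DevRTT
4 * DevRTT = 4 * 25 = 100
Timeout = 100 + 100 = 200 ms

200


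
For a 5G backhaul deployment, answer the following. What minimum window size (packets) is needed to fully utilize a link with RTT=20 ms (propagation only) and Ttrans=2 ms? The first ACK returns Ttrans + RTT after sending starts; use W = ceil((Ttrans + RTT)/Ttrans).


Given: Ttrans = 2 ms, RTT = 20 ms (= 2 * Tprop, Tprop = 10 ms)
Time until first ACK returns = Ttrans + RTT = 2 + 20 = 22 ms
Need W * Ttrans >= Ttrans + RTT  ->  W >= (Ttrans + RTT) / Ttrans
(Ttrans + RTT) / Ttrans = 22 / 2 = 11
W_min = ceil(11) = 11

11


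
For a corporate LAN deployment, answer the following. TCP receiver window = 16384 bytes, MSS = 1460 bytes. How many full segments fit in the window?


Given: RWND = 16384 bytes, MSS = 1460 bytes
Full segments = floor(RWND / MSS)
Full segments = floor(16384 / 1460)
Full segments = floor(11.2219) = 11

11


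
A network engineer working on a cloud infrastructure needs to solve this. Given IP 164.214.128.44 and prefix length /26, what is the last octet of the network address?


Given: IP = 164.214.128.44, prefix = /26
Subnet mask = 255.255.255.192
Last octet of IP: 44
Last octet of mask: 192
Network last octet = 44 AND 192 = 0

0


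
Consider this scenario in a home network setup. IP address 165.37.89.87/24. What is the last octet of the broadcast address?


Given: IP = 165.37.89.87, prefix = /24
Host bits = 32 - 24 = 8
Network last octet = 87 AND mask = 0
Host part size = 2^8 - 1 = 255
Broadcast last octet = 0 OR 255 = 255

255


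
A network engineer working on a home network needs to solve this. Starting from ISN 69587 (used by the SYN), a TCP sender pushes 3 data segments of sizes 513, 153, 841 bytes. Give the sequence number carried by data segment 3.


The SYN occupies sequence number ISN = 69587, so the first data byte is ISN + 1 = 69588.
SEQ of data segment i = (ISN + 1) + sum of payload sizes of segments 1..i-1.
Segment 1: SEQ = 69588, payload = 513 bytes
Segment 2: SEQ = 70101, payload = 153 bytes
Segment 3: SEQ = 70254, payload = 841 bytes
SEQ of segment 3 = 69588 + 513 + 153 = 70254

70254


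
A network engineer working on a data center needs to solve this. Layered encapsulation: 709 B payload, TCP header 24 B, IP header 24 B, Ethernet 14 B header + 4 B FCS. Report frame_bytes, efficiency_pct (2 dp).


TCP segment = 709 + 24 = 733 B
IP packet = 733 + 24 = 757 B
Ethernet frame = 757 + 14 + 4 = 775 B
Efficiency = app / frame = 709 / 775 = 0.914839 = 91.4839% -> 91.48% (2 dp)

775, 91.48


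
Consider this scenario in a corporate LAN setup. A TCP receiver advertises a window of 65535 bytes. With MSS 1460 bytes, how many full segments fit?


Given: RWND = 65535 bytes, MSS = 1460 bytes
Full segments = floor(RWND / MSS)
Full segments = floor(65535 / 1460)
Full segments = floor(44.887) = 44

44


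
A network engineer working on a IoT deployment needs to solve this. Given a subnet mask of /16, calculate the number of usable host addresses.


Given: subnet mask /16
Host bits = 32 - 16 = 16
Total addresses = 2^16 = 65536
Usable hosts = 65536 - 2 (network + broadcast) = 65534

65534


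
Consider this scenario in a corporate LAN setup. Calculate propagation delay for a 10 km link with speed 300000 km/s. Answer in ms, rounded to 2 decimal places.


Given: distance = 10 km, speed = 300000 km/s
Delay = distance / speed = 10 / 300000 seconds
Delay in ms = 10 * 1000 / 300000
Delay = 0.0333 ms
Rounded to 2 dp = 0.03 ms

0.03


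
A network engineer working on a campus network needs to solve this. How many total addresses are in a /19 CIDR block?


Given: CIDR prefix /19
Host bits = 32 - 19 = 13
Total addresses = 2^13 = 8192

8192


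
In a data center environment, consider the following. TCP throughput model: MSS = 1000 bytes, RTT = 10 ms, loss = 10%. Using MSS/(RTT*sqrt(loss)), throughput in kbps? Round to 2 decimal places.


Given: MSS = 1000 bytes, RTT = 10 ms, loss = 10%
RTT in seconds = 10 / 1000 = 0.01
Loss rate = 10% = 0.1
sqrt(loss) = sqrt(0.1) = 0.316227766017
Throughput (bytes/s) = 1000 / (0.01 * 0.316227766017) = 316227.7660
Throughput (kbps) = 316227.7660 * 8 / 1000 = 2529.822128 -> 2529.82 kbps (2 dp)

2529.82


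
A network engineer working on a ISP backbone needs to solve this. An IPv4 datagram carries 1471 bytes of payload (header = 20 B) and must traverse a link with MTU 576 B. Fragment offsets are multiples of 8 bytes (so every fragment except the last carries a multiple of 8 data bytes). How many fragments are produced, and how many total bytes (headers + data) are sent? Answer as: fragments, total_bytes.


Max data per non-final fragment = floor((MTU - header)/8)*8 = floor((576 - 20)/8)*8 = floor(556/8)*8 = 552 B
Final fragment needs no 8-byte alignment: it can carry up to MTU - header = 556 B
Non-final fragments needed = ceil((payload - 556) / 552) = ceil(915/552) = ceil(1.6576) = 2
Number of fragments = 2 + 1 = 3
Fragment sizes (data): 2 * 552 B + 367 B (last, 367 <= 556 OK)
Total bytes sent = payload + n_frags * header = 1471 + 3*20 = 1471 + 60 = 1531 B

3, 1531


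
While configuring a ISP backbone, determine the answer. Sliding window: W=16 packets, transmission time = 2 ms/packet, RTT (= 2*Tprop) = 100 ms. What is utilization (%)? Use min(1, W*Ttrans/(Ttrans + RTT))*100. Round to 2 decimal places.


Given: W = 16, Ttrans = 2 ms, RTT = 100 ms (= 2 * Tprop, Tprop = 50 ms)
Cycle time = Ttrans + RTT = 2 + 100 = 102 ms (first packet sent until its ACK returns)
W * Ttrans = 16 * 2 = 32 ms of sending per cycle
W * Ttrans / (Ttrans + RTT) = 32 / 102 = 0.313725
U = min(1, 0.313725) = 0.313725
U% = 31.37%

31.37


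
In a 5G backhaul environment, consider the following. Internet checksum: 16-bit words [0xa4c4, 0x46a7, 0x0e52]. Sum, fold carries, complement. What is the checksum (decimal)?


Given words: [0xa4c4, 0x46a7, 0x0e52]
Step 1: Sum all words
Raw sum = 42180 + 18087 + 3666 = 63933
One's complement = ~63933 & 0xFFFF = 1602

1602


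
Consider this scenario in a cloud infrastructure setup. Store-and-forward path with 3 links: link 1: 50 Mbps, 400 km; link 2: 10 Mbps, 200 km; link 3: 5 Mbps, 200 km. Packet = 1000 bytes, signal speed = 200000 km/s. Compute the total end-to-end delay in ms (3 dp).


Packet = 1000 bytes = 8000 bits. Store-and-forward: sum (t_trans + t_prop) per link.
Link 1: t_trans = 8000/(50*10^6) s = 0.1600 ms; t_prop = 400/200000 s = 2.0000 ms; subtotal = 2.1600 ms
Link 2: t_trans = 8000/(10*10^6) s = 0.8000 ms; t_prop = 200/200000 s = 1.0000 ms; subtotal = 1.8000 ms
Link 3: t_trans = 8000/(5*10^6) s = 1.6000 ms; t_prop = 200/200000 s = 1.0000 ms; subtotal = 2.6000 ms
End-to-end = 2.1600 + 1.8000 + 2.6000 = 6.5600 ms -> 6.560 ms (3 dp)

6.560


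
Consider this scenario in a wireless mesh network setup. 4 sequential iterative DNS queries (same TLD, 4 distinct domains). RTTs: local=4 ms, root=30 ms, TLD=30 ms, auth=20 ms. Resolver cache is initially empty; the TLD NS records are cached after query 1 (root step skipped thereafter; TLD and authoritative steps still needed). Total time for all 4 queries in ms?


Lookup 1 (cold cache): local + root + TLD + auth = 4 + 30 + 30 + 20 = 84 ms
Lookups 2..4 (TLD NS cached -> skip root; new domain -> still ask TLD and auth): local + TLD + auth = 4 + 30 + 20 = 54 ms each
Remaining 3 lookups: 3 * 54 = 162 ms
Total = 84 + 162 = 246 ms

246


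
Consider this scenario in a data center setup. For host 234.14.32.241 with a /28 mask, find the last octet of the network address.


Given: IP = 234.14.32.241, prefix = /28
Subnet mask = 255.255.255.240
Last octet of IP: 241
Last octet of mask: 240
Network last octet = 241 AND 240 = 240

240


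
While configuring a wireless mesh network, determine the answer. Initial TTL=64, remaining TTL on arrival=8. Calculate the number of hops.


Given: initial TTL = 64, received TTL = 8
Hops = initial TTL - received TTL
Hops = 64 - 8 = 56

56


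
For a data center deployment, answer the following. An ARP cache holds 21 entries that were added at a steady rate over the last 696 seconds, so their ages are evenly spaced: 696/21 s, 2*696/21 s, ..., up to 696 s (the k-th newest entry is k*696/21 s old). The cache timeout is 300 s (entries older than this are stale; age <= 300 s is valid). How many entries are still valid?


Ages are k * 696/21 s for k = 1..21 (spacing = 33.1429 s).
Entry k is valid iff k * 696/21 <= 300 iff k <= 21 * 300 / 696 = 9.0517
n_valid = floor(9.0517) = 9
(n_stale = 21 - 9 = 12)

9


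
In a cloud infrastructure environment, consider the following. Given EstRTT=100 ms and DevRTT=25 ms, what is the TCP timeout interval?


Given: EstRTT = 100 ms, DevRTT = 25 ms
Timeout = EstRTT + 4 * DevRTT
4 * DevRTT = 4 * 25 = 100
Timeout = 100 + 100 = 200 ms

200


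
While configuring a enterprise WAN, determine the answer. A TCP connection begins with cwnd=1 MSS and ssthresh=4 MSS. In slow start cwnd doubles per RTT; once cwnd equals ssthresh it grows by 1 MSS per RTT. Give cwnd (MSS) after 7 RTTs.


RTT 0: cwnd = 1 MSS (initial)
RTT 1: cwnd = 2 MSS (slow start, doubled)
RTT 2: cwnd = 4 MSS (slow start, doubled)
RTT 3: cwnd = 5 MSS (congestion avoidance, +1)
RTT 4: cwnd = 6 MSS (congestion avoidance, +1)
RTT 5: cwnd = 7 MSS (congestion avoidance, +1)
RTT 6: cwnd = 8 MSS (congestion avoidance, +1)
RTT 7: cwnd = 9 MSS (congestion avoidance, +1)

9


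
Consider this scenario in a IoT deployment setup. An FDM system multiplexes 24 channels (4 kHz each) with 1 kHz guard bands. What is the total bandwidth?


Given: 24 channels, 4 kHz each, guard = 1 kHz
Channel bandwidth = 24 * 4 = 96 kHz
Guard bands = 23 gaps * 1 kHz = 23 kHz
Total = 96 + 23 = 119 kHz

119


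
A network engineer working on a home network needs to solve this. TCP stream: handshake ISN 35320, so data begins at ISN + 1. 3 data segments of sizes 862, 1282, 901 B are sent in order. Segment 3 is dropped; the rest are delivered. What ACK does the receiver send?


SYN uses sequence number 35320; first data byte = ISN + 1 = 35321.
Segment 1: SEQ = 35321, len = 862 B, covers [35321, 36182]
Segment 2: SEQ = 36183, len = 1282 B, covers [36183, 37464]
Segment 3: SEQ = 37465, len = 901 B, covers [37465, 38365] [LOST]
In-order data received: bytes [35321, 37464] (segments 1..2).
Segment 3 missing -> gap begins at byte 37465.
Cumulative ACK = next expected in-order byte = 35321 + 862 + 1282 = 37465

37465


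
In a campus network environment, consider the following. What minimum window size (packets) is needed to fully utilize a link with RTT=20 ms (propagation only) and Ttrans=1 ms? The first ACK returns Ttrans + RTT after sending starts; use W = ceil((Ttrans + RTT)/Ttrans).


Given: Ttrans = 1 ms, RTT = 20 ms (= 2 * Tprop, Tprop = 10 ms)
Time until first ACK returns = Ttrans + RTT = 1 + 20 = 21 ms
Need W * Ttrans >= Ttrans + RTT  ->  W >= (Ttrans + RTT) / Ttrans
(Ttrans + RTT) / Ttrans = 21 / 1 = 21
W_min = ceil(21) = 21

21


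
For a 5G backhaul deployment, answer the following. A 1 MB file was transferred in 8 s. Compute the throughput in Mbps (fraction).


Given: file = 1 MB, time = 8 s
File in Mb = 1 * 8 = 8 Mb
Throughput = 8 / 8 Mbps
Throughput = 1 Mbps

1


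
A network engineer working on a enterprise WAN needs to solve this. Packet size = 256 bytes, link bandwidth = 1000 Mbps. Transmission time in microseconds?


Given: packet = 256 bytes, bandwidth = 1000 Mbps
Packet in bits = 256 * 8 = 2048 bits
Bandwidth = 1000 * 10^6 = 1000000000 bps
Time = 2048 / 1000000000 seconds
Time in us = 2048 * 10^6 / 1000000000 = 2.048

2.048


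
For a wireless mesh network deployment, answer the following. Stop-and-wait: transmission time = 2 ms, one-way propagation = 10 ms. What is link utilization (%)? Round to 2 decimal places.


Given: Ttrans = 2 ms, Tprop = 10 ms
RTT = 2 * Tprop = 2 * 10 = 20 ms
U = Ttrans / (Ttrans + RTT)
U = 2 / (2 + 20)
U = 2 / 22 = 0.090909
U% = 9.09%

9.09


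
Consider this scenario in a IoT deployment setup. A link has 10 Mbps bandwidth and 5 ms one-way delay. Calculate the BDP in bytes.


Given: bandwidth = 10 Mbps, delay = 5 ms
BDP in bits = 10 * 10^6 * 5 / 1000
BDP in bits = 50000
BDP in bytes = 50000 / 8 = 6250

6250


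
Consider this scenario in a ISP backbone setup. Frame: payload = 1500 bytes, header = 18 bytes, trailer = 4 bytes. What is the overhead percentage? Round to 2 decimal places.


Given: payload = 1500 B, header = 18 B, trailer = 4 B
Overhead bytes = header + trailer = 18 + 4 = 22
Total frame = payload + overhead = 1500 + 22 = 1522
Overhead % = 22 / 1522 * 100 = 1.4455% -> 1.45% (2 dp)

1.45


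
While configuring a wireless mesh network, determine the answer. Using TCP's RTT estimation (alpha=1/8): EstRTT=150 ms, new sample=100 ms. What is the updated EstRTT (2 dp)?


Given: EstRTT = 150 ms, SampleRTT = 100 ms, alpha = 1/8
New EstRTT = (1 - alpha) * EstRTT + alpha * SampleRTT
(7/8) * 150 = 131.25
(1/8) * 100 = 12.5
New EstRTT = 131.25 + 12.5 = 143.75 ms -> 143.75 ms (2 dp)

143.75


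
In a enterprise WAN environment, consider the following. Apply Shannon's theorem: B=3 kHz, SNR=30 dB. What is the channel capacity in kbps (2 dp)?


Given: B = 3 kHz, SNR = 30 dB
SNR linear = 10^(30/10) = 1000
1 + SNR = 1001
log2(1001) = 9.9672262588
C = 3 * 1000 * 9.9672262588 = 29901.6788 bps
C = 29.901679 kbps -> 29.90 kbps (2 dp)

29.90


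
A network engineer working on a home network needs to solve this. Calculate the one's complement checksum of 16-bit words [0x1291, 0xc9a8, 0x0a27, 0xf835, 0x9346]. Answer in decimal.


Given words: [0x1291, 0xc9a8, 0x0a27, 0xf835, 0x9346]
Step 1: Sum all words
Raw sum = 4753 + 51624 + 2599 + 63541 + 37702 = 160219
Step 2: Fold carry: (29147 + 2) = 29149
One's complement = ~29149 & 0xFFFF = 36386

36386


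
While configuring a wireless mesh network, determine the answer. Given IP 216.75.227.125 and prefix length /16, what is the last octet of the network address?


Given: IP = 216.75.227.125, prefix = /16
Subnet mask = 255.255.0.0
Last octet of IP: 125
Last octet of mask: 0
Network last octet = 125 AND 0 = 0

0


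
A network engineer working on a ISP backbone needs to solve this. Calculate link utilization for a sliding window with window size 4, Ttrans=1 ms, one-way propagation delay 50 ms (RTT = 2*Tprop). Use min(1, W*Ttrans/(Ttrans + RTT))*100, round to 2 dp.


Given: W = 4, Ttrans = 1 ms, RTT = 100 ms (= 2 * Tprop, Tprop = 50 ms)
Cycle time = Ttrans + RTT = 1 + 100 = 101 ms (first packet sent until its ACK returns)
W * Ttrans = 4 * 1 = 4 ms of sending per cycle
W * Ttrans / (Ttrans + RTT) = 4 / 101 = 0.039604
U = min(1, 0.039604) = 0.039604
U% = 3.96%

3.96


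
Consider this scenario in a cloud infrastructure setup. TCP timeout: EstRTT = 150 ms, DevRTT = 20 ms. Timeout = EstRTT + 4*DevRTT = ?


Given: EstRTT = 150 ms, DevRTT = 20 ms
Timeout = EstRTT + 4 * DevRTT
4 * DevRTT = 4 * 20 = 80
Timeout = 150 + 80 = 230 ms

230


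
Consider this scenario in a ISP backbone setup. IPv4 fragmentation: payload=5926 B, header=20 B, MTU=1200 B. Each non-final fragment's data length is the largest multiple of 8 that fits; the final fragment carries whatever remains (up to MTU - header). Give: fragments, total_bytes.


Max data per non-final fragment = floor((MTU - header)/8)*8 = floor((1200 - 20)/8)*8 = floor(1180/8)*8 = 1176 B
Final fragment needs no 8-byte alignment: it can carry up to MTU - header = 1180 B
Non-final fragments needed = ceil((payload - 1180) / 1176) = ceil(4746/1176) = ceil(4.0357) = 5
Number of fragments = 5 + 1 = 6
Fragment sizes (data): 5 * 1176 B + 46 B (last, 46 <= 1180 OK)
Total bytes sent = payload + n_frags * header = 5926 + 6*20 = 5926 + 120 = 6046 B

6, 6046


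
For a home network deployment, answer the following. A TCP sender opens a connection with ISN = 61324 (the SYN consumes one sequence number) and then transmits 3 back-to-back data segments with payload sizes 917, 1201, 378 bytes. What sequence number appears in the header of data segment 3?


The SYN occupies sequence number ISN = 61324, so the first data byte is ISN + 1 = 61325.
SEQ of data segment i = (ISN + 1) + sum of payload sizes of segments 1..i-1.
Segment 1: SEQ = 61325, payload = 917 bytes
Segment 2: SEQ = 62242, payload = 1201 bytes
Segment 3: SEQ = 63443, payload = 378 bytes
SEQ of segment 3 = 61325 + 917 + 1201 = 63443

63443


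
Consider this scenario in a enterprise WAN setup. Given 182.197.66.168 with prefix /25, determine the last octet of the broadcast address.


Given: IP = 182.197.66.168, prefix = /25
Host bits = 32 - 25 = 7
Network last octet = 168 AND mask = 128
Host part size = 2^7 - 1 = 127
Broadcast last octet = 128 OR 127 = 255

255


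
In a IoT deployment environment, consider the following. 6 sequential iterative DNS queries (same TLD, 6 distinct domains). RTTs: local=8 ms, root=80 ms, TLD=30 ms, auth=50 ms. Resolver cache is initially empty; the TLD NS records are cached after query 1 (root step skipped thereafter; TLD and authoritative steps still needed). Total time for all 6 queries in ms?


Lookup 1 (cold cache): local + root + TLD + auth = 8 + 80 + 30 + 50 = 168 ms
Lookups 2..6 (TLD NS cached -> skip root; new domain -> still ask TLD and auth): local + TLD + auth = 8 + 30 + 50 = 88 ms each
Remaining 5 lookups: 5 * 88 = 440 ms
Total = 168 + 440 = 608 ms

608


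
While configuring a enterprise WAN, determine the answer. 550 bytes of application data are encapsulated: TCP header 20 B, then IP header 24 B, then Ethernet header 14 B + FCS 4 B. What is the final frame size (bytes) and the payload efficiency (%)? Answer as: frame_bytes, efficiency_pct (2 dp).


TCP segment = 550 + 20 = 570 B
IP packet = 570 + 24 = 594 B
Ethernet frame = 594 + 14 + 4 = 612 B
Efficiency = app / frame = 550 / 612 = 0.898693 = 89.8693% -> 89.87% (2 dp)

612, 89.87


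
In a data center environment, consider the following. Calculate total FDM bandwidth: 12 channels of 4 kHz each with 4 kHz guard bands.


Given: 12 channels, 4 kHz each, guard = 4 kHz
Channel bandwidth = 12 * 4 = 48 kHz
Guard bands = 11 gaps * 4 kHz = 44 kHz
Total = 48 + 44 = 92 kHz

92


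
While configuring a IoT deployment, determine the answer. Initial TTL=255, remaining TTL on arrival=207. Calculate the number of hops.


Given: initial TTL = 255, received TTL = 207
Hops = initial TTL - received TTL
Hops = 255 - 207 = 48

48


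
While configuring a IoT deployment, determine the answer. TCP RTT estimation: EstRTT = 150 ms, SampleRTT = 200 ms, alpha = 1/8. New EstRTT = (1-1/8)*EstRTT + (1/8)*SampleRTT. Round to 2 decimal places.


Given: EstRTT = 150 ms, SampleRTT = 200 ms, alpha = 1/8
New EstRTT = (1 - alpha) * EstRTT + alpha * SampleRTT
(7/8) * 150 = 131.25
(1/8) * 200 = 25
New EstRTT = 131.25 + 25 = 156.25 ms -> 156.25 ms (2 dp)

156.25


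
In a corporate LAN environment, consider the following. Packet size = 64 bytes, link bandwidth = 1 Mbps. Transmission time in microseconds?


Given: packet = 64 bytes, bandwidth = 1 Mbps
Packet in bits = 64 * 8 = 512 bits
Bandwidth = 1 * 10^6 = 1000000 bps
Time = 512 / 1000000 seconds
Time in us = 512 * 10^6 / 1000000 = 512

512


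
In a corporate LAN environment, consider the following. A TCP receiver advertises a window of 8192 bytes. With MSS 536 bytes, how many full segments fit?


Given: RWND = 8192 bytes, MSS = 536 bytes
Full segments = floor(RWND / MSS)
Full segments = floor(8192 / 536)
Full segments = floor(15.2836) = 15

15


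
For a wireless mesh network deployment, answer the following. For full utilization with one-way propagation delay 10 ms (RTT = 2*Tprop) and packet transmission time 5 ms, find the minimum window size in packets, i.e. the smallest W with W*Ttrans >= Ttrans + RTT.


Given: Ttrans = 5 ms, RTT = 20 ms (= 2 * Tprop, Tprop = 10 ms)
Time until first ACK returns = Ttrans + RTT = 5 + 20 = 25 ms
Need W * Ttrans >= Ttrans + RTT  ->  W >= (Ttrans + RTT) / Ttrans
(Ttrans + RTT) / Ttrans = 25 / 5 = 5
W_min = ceil(5) = 5

5


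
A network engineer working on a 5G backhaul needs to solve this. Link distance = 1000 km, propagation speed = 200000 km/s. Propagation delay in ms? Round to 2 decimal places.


Given: distance = 1000 km, speed = 200000 km/s
Delay = distance / speed = 1000 / 200000 seconds
Delay in ms = 1000 * 1000 / 200000
Delay = 5.0000 ms
Rounded to 2 dp = 5.00 ms

5.00


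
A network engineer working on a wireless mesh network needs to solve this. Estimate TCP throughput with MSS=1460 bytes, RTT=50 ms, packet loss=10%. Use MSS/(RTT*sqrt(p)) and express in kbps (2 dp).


Given: MSS = 1460 bytes, RTT = 50 ms, loss = 10%
RTT in seconds = 50 / 1000 = 0.05
Loss rate = 10% = 0.1
sqrt(loss) = sqrt(0.1) = 0.316227766017
Throughput (bytes/s) = 1460 / (0.05 * 0.316227766017) = 92338.5077
Throughput (kbps) = 92338.5077 * 8 / 1000 = 738.708061 -> 738.71 kbps (2 dp)

738.71


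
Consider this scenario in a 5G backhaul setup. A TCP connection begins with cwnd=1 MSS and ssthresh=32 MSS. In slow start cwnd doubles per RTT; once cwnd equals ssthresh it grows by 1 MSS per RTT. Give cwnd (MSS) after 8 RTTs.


RTT 0: cwnd = 1 MSS (initial)
RTT 1: cwnd = 2 MSS (slow start, doubled)
RTT 2: cwnd = 4 MSS (slow start, doubled)
RTT 3: cwnd = 8 MSS (slow start, doubled)
RTT 4: cwnd = 16 MSS (slow start, doubled)
RTT 5: cwnd = 32 MSS (slow start, doubled)
RTT 6: cwnd = 33 MSS (congestion avoidance, +1)
RTT 7: cwnd = 34 MSS (congestion avoidance, +1)
RTT 8: cwnd = 35 MSS (congestion avoidance, +1)

35


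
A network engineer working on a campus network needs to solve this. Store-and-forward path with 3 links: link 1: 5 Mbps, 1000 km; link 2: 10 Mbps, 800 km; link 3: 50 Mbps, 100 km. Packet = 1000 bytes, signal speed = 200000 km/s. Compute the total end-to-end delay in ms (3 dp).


Packet = 1000 bytes = 8000 bits. Store-and-forward: sum (t_trans + t_prop) per link.
Link 1: t_trans = 8000/(5*10^6) s = 1.6000 ms; t_prop = 1000/200000 s = 5.0000 ms; subtotal = 6.6000 ms
Link 2: t_trans = 8000/(10*10^6) s = 0.8000 ms; t_prop = 800/200000 s = 4.0000 ms; subtotal = 4.8000 ms
Link 3: t_trans = 8000/(50*10^6) s = 0.1600 ms; t_prop = 100/200000 s = 0.5000 ms; subtotal = 0.6600 ms
End-to-end = 6.6000 + 4.8000 + 0.6600 = 12.0600 ms -> 12.060 ms (3 dp)

12.060


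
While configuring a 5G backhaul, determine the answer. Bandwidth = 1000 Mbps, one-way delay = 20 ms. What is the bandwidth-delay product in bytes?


Given: bandwidth = 1000 Mbps, delay = 20 ms
BDP in bits = 1000 * 10^6 * 20 / 1000
BDP in bits = 20000000
BDP in bytes = 20000000 / 8 = 2500000

2500000


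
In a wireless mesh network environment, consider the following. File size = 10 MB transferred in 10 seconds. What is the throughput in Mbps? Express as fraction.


Given: file = 10 MB, time = 10 s
File in Mb = 10 * 8 = 80 Mb
Throughput = 80 / 10 Mbps
Throughput = 8 Mbps

8


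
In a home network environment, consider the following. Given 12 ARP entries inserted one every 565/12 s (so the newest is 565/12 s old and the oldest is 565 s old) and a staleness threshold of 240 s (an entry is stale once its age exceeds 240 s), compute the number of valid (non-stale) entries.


Ages are k * 565/12 s for k = 1..12 (spacing = 47.0833 s).
Entry k is valid iff k * 565/12 <= 240 iff k <= 12 * 240 / 565 = 5.0973
n_valid = floor(5.0973) = 5
(n_stale = 12 - 5 = 7)

5


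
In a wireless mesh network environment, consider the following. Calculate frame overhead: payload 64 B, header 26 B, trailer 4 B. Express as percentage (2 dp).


Given: payload = 64 B, header = 26 B, trailer = 4 B
Overhead bytes = header + trailer = 26 + 4 = 30
Total frame = payload + overhead = 64 + 30 = 94
Overhead % = 30 / 94 * 100 = 31.9149% -> 31.91% (2 dp)

31.91


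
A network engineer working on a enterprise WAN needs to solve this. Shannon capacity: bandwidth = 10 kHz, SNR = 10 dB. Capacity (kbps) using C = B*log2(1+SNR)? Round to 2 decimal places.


Given: B = 10 kHz, SNR = 10 dB
SNR linear = 10^(10/10) = 10
1 + SNR = 11
log2(11) = 3.4594316186
C = 10 * 1000 * 3.4594316186 = 34594.3162 bps
C = 34.594316 kbps -> 34.59 kbps (2 dp)

34.59


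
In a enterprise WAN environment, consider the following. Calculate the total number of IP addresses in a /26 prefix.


Given: CIDR prefix /26
Host bits = 32 - 26 = 6
Total addresses = 2^6 = 64

64


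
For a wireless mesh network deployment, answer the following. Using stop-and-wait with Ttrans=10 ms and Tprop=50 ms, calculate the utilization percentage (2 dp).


Given: Ttrans = 10 ms, Tprop = 50 ms
RTT = 2 * Tprop = 2 * 50 = 100 ms
U = Ttrans / (Ttrans + RTT)
U = 10 / (10 + 100)
U = 10 / 110 = 0.090909
U% = 9.09%

9.09


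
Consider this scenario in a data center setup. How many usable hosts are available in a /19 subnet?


Given: subnet mask /19
Host bits = 32 - 19 = 13
Total addresses = 2^13 = 8192
Usable hosts = 8192 - 2 (network + broadcast) = 8190

8190


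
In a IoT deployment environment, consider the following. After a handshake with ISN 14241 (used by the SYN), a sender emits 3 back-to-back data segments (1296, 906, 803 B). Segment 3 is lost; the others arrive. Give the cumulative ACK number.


SYN uses sequence number 14241; first data byte = ISN + 1 = 14242.
Segment 1: SEQ = 14242, len = 1296 B, covers [14242, 15537]
Segment 2: SEQ = 15538, len = 906 B, covers [15538, 16443]
Segment 3: SEQ = 16444, len = 803 B, covers [16444, 17246] [LOST]
In-order data received: bytes [14242, 16443] (segments 1..2).
Segment 3 missing -> gap begins at byte 16444.
Cumulative ACK = next expected in-order byte = 14242 + 1296 + 906 = 16444

16444


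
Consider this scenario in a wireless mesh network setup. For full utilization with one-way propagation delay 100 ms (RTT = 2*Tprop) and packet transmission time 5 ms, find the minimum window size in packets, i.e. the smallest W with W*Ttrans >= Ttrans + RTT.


Given: Ttrans = 5 ms, RTT = 200 ms (= 2 * Tprop, Tprop = 100 ms)
Time until first ACK returns = Ttrans + RTT = 5 + 200 = 205 ms
Need W * Ttrans >= Ttrans + RTT  ->  W >= (Ttrans + RTT) / Ttrans
(Ttrans + RTT) / Ttrans = 205 / 5 = 41
W_min = ceil(41) = 41

41


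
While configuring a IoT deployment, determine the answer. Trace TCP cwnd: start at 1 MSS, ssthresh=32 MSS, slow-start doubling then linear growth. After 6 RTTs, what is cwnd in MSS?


RTT 0: cwnd = 1 MSS (initial)
RTT 1: cwnd = 2 MSS (slow start, doubled)
RTT 2: cwnd = 4 MSS (slow start, doubled)
RTT 3: cwnd = 8 MSS (slow start, doubled)
RTT 4: cwnd = 16 MSS (slow start, doubled)
RTT 5: cwnd = 32 MSS (slow start, doubled)
RTT 6: cwnd = 33 MSS (congestion avoidance, +1)

33


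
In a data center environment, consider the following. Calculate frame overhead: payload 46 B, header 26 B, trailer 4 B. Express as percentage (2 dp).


Given: payload = 46 B, header = 26 B, trailer = 4 B
Overhead bytes = header + trailer = 26 + 4 = 30
Total frame = payload + overhead = 46 + 30 = 76
Overhead % = 30 / 76 * 100 = 39.4737% -> 39.47% (2 dp)

39.47


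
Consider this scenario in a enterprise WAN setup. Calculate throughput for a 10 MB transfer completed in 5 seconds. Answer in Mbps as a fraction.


Given: file = 10 MB, time = 5 s
File in Mb = 10 * 8 = 80 Mb
Throughput = 80 / 5 Mbps
Throughput = 16 Mbps

16


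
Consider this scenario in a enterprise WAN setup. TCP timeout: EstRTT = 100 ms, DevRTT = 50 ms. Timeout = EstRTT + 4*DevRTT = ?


Given: EstRTT = 100 ms, DevRTT = 50 ms
Timeout = EstRTT + 4 * DevRTT
4 * DevRTT = 4 * 50 = 200
Timeout = 100 + 200 = 300 ms

300


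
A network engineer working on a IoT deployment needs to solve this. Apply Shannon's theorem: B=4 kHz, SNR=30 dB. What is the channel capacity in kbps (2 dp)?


Given: B = 4 kHz, SNR = 30 dB
SNR linear = 10^(30/10) = 1000
1 + SNR = 1001
log2(1001) = 9.9672262588
C = 4 * 1000 * 9.9672262588 = 39868.9050 bps
C = 39.868905 kbps -> 39.87 kbps (2 dp)

39.87


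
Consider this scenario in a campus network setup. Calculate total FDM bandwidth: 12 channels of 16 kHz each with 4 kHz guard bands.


Given: 12 channels, 16 kHz each, guard = 4 kHz
Channel bandwidth = 12 * 16 = 192 kHz
Guard bands = 11 gaps * 4 kHz = 44 kHz
Total = 192 + 44 = 236 kHz

236


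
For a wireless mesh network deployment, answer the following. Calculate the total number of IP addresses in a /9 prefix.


Given: CIDR prefix /9
Host bits = 32 - 9 = 23
Total addresses = 2^23 = 8388608

8388608


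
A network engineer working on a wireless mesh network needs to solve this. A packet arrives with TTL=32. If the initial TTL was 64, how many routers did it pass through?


Given: initial TTL = 64, received TTL = 32
Hops = initial TTL - received TTL
Hops = 64 - 32 = 32

32


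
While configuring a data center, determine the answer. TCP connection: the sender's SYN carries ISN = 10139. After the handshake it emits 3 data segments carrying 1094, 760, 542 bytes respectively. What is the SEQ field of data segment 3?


The SYN occupies sequence number ISN = 10139, so the first data byte is ISN + 1 = 10140.
SEQ of data segment i = (ISN + 1) + sum of payload sizes of segments 1..i-1.
Segment 1: SEQ = 10140, payload = 1094 bytes
Segment 2: SEQ = 11234, payload = 760 bytes
Segment 3: SEQ = 11994, payload = 542 bytes
SEQ of segment 3 = 10140 + 1094 + 760 = 11994

11994


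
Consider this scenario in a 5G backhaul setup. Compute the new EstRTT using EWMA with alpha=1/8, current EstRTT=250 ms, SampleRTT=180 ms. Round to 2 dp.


Given: EstRTT = 250 ms, SampleRTT = 180 ms, alpha = 1/8
New EstRTT = (1 - alpha) * EstRTT + alpha * SampleRTT
(7/8) * 250 = 218.75
(1/8) * 180 = 22.5
New EstRTT = 218.75 + 22.5 = 241.25 ms -> 241.25 ms (2 dp)

241.25


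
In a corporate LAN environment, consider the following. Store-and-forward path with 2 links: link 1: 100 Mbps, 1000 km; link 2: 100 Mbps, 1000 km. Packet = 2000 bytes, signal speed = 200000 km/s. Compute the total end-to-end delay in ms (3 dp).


Packet = 2000 bytes = 16000 bits. Store-and-forward: sum (t_trans + t_prop) per link.
Link 1: t_trans = 16000/(100*10^6) s = 0.1600 ms; t_prop = 1000/200000 s = 5.0000 ms; subtotal = 5.1600 ms
Link 2: t_trans = 16000/(100*10^6) s = 0.1600 ms; t_prop = 1000/200000 s = 5.0000 ms; subtotal = 5.1600 ms
End-to-end = 5.1600 + 5.1600 = 10.3200 ms -> 10.320 ms (3 dp)

10.320


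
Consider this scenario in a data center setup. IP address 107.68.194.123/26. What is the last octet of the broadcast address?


Given: IP = 107.68.194.123, prefix = /26
Host bits = 32 - 26 = 6
Network last octet = 123 AND mask = 64
Host part size = 2^6 - 1 = 63
Broadcast last octet = 64 OR 63 = 127

127


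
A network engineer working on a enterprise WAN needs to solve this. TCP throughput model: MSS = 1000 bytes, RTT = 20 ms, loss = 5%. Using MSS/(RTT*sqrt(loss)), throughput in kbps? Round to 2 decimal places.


Given: MSS = 1000 bytes, RTT = 20 ms, loss = 5%
RTT in seconds = 20 / 1000 = 0.02
Loss rate = 5% = 0.05
sqrt(loss) = sqrt(0.05) = 0.223606797750
Throughput (bytes/s) = 1000 / (0.02 * 0.223606797750) = 223606.7977
Throughput (kbps) = 223606.7977 * 8 / 1000 = 1788.854382 -> 1788.85 kbps (2 dp)

1788.85


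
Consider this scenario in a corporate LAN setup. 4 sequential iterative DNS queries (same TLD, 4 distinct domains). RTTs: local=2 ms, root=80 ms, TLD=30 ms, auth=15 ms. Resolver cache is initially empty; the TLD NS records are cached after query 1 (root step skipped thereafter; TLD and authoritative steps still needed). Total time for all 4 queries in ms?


Lookup 1 (cold cache): local + root + TLD + auth = 2 + 80 + 30 + 15 = 127 ms
Lookups 2..4 (TLD NS cached -> skip root; new domain -> still ask TLD and auth): local + TLD + auth = 2 + 30 + 15 = 47 ms each
Remaining 3 lookups: 3 * 47 = 141 ms
Total = 127 + 141 = 268 ms

268


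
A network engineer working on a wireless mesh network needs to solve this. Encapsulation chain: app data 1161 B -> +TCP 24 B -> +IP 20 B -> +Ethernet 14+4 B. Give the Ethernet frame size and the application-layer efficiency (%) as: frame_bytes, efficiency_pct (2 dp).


TCP segment = 1161 + 24 = 1185 B
IP packet = 1185 + 20 = 1205 B
Ethernet frame = 1205 + 14 + 4 = 1223 B
Efficiency = app / frame = 1161 / 1223 = 0.949305 = 94.9305% -> 94.93% (2 dp)

1223, 94.93


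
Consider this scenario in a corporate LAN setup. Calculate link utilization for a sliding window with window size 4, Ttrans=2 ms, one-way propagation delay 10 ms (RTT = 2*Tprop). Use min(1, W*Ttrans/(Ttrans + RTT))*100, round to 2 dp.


Given: W = 4, Ttrans = 2 ms, RTT = 20 ms (= 2 * Tprop, Tprop = 10 ms)
Cycle time = Ttrans + RTT = 2 + 20 = 22 ms (first packet sent until its ACK returns)
W * Ttrans = 4 * 2 = 8 ms of sending per cycle
W * Ttrans / (Ttrans + RTT) = 8 / 22 = 0.363636
U = min(1, 0.363636) = 0.363636
U% = 36.36%

36.36


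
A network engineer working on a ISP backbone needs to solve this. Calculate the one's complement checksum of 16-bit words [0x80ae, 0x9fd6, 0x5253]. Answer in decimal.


Given words: [0x80ae, 0x9fd6, 0x5253]
Step 1: Sum all words
Raw sum = 32942 + 40918 + 21075 = 94935
Step 2: Fold carry: (29399 + 1) = 29400
One's complement = ~29400 & 0xFFFF = 36135

36135


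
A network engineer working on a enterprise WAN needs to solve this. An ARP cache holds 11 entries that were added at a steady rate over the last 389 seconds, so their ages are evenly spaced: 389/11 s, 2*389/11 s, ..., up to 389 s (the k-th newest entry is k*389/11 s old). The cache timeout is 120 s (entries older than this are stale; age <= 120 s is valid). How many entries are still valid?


Ages are k * 389/11 s for k = 1..11 (spacing = 35.3636 s).
Entry k is valid iff k * 389/11 <= 120 iff k <= 11 * 120 / 389 = 3.3933
n_valid = floor(3.3933) = 3
(n_stale = 11 - 3 = 8)

3


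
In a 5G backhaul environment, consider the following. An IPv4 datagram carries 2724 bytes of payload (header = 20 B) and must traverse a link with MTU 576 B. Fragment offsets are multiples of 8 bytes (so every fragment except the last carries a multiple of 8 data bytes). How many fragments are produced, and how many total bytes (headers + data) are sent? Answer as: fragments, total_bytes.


Max data per non-final fragment = floor((MTU - header)/8)*8 = floor((576 - 20)/8)*8 = floor(556/8)*8 = 552 B
Final fragment needs no 8-byte alignment: it can carry up to MTU - header = 556 B
Non-final fragments needed = ceil((payload - 556) / 552) = ceil(2168/552) = ceil(3.9275) = 4
Number of fragments = 4 + 1 = 5
Fragment sizes (data): 4 * 552 B + 516 B (last, 516 <= 556 OK)
Total bytes sent = payload + n_frags * header = 2724 + 5*20 = 2724 + 100 = 2824 B

5, 2824


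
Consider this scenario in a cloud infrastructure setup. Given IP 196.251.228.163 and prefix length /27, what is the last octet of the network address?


Given: IP = 196.251.228.163, prefix = /27
Subnet mask = 255.255.255.224
Last octet of IP: 163
Last octet of mask: 224
Network last octet = 163 AND 224 = 160

160


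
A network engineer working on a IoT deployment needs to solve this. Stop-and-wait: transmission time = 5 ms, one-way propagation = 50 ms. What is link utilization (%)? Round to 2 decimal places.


Given: Ttrans = 5 ms, Tprop = 50 ms
RTT = 2 * Tprop = 2 * 50 = 100 ms
U = Ttrans / (Ttrans + RTT)
U = 5 / (5 + 100)
U = 5 / 105 = 0.047619
U% = 4.76%

4.76


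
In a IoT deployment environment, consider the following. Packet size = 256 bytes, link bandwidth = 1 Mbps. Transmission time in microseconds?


Given: packet = 256 bytes, bandwidth = 1 Mbps
Packet in bits = 256 * 8 = 2048 bits
Bandwidth = 1 * 10^6 = 1000000 bps
Time = 2048 / 1000000 seconds
Time in us = 2048 * 10^6 / 1000000 = 2048

2048


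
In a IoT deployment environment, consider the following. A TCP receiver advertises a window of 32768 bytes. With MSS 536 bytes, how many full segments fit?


Given: RWND = 32768 bytes, MSS = 536 bytes
Full segments = floor(RWND / MSS)
Full segments = floor(32768 / 536)
Full segments = floor(61.1343) = 61

61


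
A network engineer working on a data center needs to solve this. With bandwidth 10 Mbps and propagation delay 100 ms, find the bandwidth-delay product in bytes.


Given: bandwidth = 10 Mbps, delay = 100 ms
BDP in bits = 10 * 10^6 * 100 / 1000
BDP in bits = 1000000
BDP in bytes = 1000000 / 8 = 125000

125000


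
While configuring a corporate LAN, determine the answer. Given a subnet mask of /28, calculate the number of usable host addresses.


Given: subnet mask /28
Host bits = 32 - 28 = 4
Total addresses = 2^4 = 16
Usable hosts = 16 - 2 (network + broadcast) = 14

14


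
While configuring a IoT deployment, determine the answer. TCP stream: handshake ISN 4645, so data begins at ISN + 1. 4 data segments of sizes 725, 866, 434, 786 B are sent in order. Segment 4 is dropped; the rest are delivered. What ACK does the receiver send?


SYN uses sequence number 4645; first data byte = ISN + 1 = 4646.
Segment 1: SEQ = 4646, len = 725 B, covers [4646, 5370]
Segment 2: SEQ = 5371, len = 866 B, covers [5371, 6236]
Segment 3: SEQ = 6237, len = 434 B, covers [6237, 6670]
Segment 4: SEQ = 6671, len = 786 B, covers [6671, 7456] [LOST]
In-order data received: bytes [4646, 6670] (segments 1..3).
Segment 4 missing -> gap begins at byte 6671.
Cumulative ACK = next expected in-order byte = 4646 + 725 + 866 + 434 = 6671

6671


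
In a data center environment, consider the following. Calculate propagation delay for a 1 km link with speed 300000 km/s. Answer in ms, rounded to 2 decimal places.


Given: distance = 1 km, speed = 300000 km/s
Delay = distance / speed = 1 / 300000 seconds
Delay in ms = 1 * 1000 / 300000
Delay = 0.0033 ms
Rounded to 2 dp = 0.00 ms

0.00


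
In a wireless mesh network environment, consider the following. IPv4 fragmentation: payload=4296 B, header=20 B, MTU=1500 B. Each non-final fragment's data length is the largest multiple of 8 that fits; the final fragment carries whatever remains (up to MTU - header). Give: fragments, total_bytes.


Max data per non-final fragment = floor((MTU - header)/8)*8 = floor((1500 - 20)/8)*8 = floor(1480/8)*8 = 1480 B
Final fragment needs no 8-byte alignment: it can carry up to MTU - header = 1480 B
Non-final fragments needed = ceil((payload - 1480) / 1480) = ceil(2816/1480) = ceil(1.9027) = 2
Number of fragments = 2 + 1 = 3
Fragment sizes (data): 2 * 1480 B + 1336 B (last, 1336 <= 1480 OK)
Total bytes sent = payload + n_frags * header = 4296 + 3*20 = 4296 + 60 = 4356 B

3, 4356


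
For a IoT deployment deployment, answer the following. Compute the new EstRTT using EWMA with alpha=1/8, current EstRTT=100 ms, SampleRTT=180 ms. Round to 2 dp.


Given: EstRTT = 100 ms, SampleRTT = 180 ms, alpha = 1/8
New EstRTT = (1 - alpha) * EstRTT + alpha * SampleRTT
(7/8) * 100 = 87.5
(1/8) * 180 = 22.5
New EstRTT = 87.5 + 22.5 = 110 ms -> 110.00 ms (2 dp)

110.00


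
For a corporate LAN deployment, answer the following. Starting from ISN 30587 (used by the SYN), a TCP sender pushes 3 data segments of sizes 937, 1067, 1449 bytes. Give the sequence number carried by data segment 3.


The SYN occupies sequence number ISN = 30587, so the first data byte is ISN + 1 = 30588.
SEQ of data segment i = (ISN + 1) + sum of payload sizes of segments 1..i-1.
Segment 1: SEQ = 30588, payload = 937 bytes
Segment 2: SEQ = 31525, payload = 1067 bytes
Segment 3: SEQ = 32592, payload = 1449 bytes
SEQ of segment 3 = 30588 + 937 + 1067 = 32592

32592
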